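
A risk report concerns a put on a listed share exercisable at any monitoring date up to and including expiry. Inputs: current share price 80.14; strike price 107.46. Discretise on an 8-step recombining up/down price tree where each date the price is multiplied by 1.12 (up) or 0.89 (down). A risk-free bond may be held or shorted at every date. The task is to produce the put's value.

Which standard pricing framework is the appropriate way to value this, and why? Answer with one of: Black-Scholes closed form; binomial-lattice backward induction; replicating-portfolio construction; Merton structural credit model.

Key observation: the exercise right at every one of the 8 steps is what matters: each node needs max(107.46 − S, continuation), which only the stepwise tree valuation starting from spot 80.14 delivers.

framework: binomial-lattice backward induction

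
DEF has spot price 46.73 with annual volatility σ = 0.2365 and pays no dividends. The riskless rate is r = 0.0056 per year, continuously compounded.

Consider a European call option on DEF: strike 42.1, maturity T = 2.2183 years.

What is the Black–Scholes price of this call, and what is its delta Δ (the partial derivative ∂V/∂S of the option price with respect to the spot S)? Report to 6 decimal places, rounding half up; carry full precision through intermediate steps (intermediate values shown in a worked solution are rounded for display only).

price = 9.079948
Δ = 0.694133

σ√T = 0.2365·√2.2183 = 0.352242
d₁ = (ln(S/K) + (r+σ²/2)T) / (σ√T) = (ln(46.73/42.1) + (0.0056+0.2365²/2)·2.2183) / 0.352242 = (0.104339 + 0.074460) / 0.352242 = 0.507601
d₂ = d₁ − σ√T = 0.507601 − 0.352242 = 0.155359
e^{−rT} = 0.987654
N(d₁) = 0.694133,  N(d₂) = 0.561731
Call price V = S·N(d₁) − K·e^{−rT}·N(d₂) = 32.436849 − 23.356902 = 9.079948
Δ = N(d₁) = 0.694133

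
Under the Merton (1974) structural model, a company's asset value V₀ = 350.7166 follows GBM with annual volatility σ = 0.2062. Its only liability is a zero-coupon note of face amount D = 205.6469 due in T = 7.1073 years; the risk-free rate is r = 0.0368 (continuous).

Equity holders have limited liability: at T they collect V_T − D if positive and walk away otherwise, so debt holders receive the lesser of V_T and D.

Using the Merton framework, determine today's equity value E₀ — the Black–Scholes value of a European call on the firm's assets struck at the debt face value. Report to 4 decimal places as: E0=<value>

With assets at 350.7166 and a single debt payment of 205.6469 at 7.1073 years:
d₁ = [ln(V₀/D) + (r + σ²/2)T] / (σ√T)
   = [ln(350.7166/205.6469) + (0.0368 + 0.5·0.2062²)·7.1073] / (0.2062·√7.1073)
   = [0.533818 + 0.412644] / 0.549719 = 1.721719
d₂ = d₁ − σ√T = 1.721719 − 0.549719 = 1.172000
N(d₁) = 0.957440,  N(d₂) = 0.879401,  e^(−rT) = 0.769858
E₀ = V₀·N(d₁) − D·e^(−rT)·N(d₂)
   = 350.7166·0.957440 − 205.6469·0.769858·0.879401 = 196.564074

E0=196.5641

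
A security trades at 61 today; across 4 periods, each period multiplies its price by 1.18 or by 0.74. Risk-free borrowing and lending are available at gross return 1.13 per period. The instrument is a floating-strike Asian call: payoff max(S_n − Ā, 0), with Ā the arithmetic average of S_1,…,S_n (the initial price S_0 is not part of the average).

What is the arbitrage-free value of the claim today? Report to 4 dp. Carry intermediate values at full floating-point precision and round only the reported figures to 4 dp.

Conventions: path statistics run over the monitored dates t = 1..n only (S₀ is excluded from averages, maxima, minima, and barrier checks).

No-arbitrage gives p* = (R−d)/(u−d) = 0.8864: enumerate every path, weight its payoff by its p*-probability, and discount by R^4.
Enumerate all 2^4 = 16 price paths (U = up ×1.18, D = down ×0.74); each path with k up-moves has probability p*^k·(1−p*)^(4−k).
DDDD: Ā=30.3885, payoff=0.0000, prob=0.000167
UDDD: Ā=48.4574, payoff=0.0000, prob=0.001301
DUDD: Ā=41.7474, payoff=0.0000, prob=0.001301
UUDD: Ā=66.5701, payoff=0.0000, prob=0.010145
DDUD: Ā=36.7820, payoff=0.0000, prob=0.001301
UDUD: Ā=58.6523, payoff=0.0000, prob=0.010145
DUUD: Ā=51.9423, payoff=0.0000, prob=0.010145
UUUD: Ā=82.8270, payoff=0.0000, prob=0.079132
DDDU: Ā=33.1076, payoff=0.0000, prob=0.001301
UDDU: Ā=52.7932, payoff=0.0000, prob=0.010145
DUDU: Ā=46.0832, payoff=0.4280, prob=0.010145
UUDU: Ā=73.4840, payoff=0.6825, prob=0.079132
DDUU: Ā=41.1178, payoff=5.3934, prob=0.010145
UDUU: Ā=65.5662, payoff=8.6003, prob=0.079132
DUUU: Ā=58.8562, payoff=15.3103, prob=0.079132
UUUU: Ā=93.8517, payoff=24.4137, prob=0.617231
Price = Σ prob·payoff / R^4 = 17.074088 / 1.630474 = 10.4719

price = 10.4719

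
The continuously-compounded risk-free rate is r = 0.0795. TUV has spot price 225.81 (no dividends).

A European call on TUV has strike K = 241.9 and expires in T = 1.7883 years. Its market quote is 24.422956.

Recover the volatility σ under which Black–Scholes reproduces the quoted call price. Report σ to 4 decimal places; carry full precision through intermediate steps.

At σ = 0.1303 the Black–Scholes value reproduces the quote:
σ√T = 0.1303·√1.7883 = 0.174247
d₁ = (ln(S/K) + (r+σ²/2)T) / (σ√T) = (ln(225.81/241.9) + (0.0795+0.1303²/2)·1.7883) / 0.174247 = (-0.068830 + 0.157351) / 0.174247 = 0.508017
d₂ = d₁ − σ√T = 0.508017 − 0.174247 = 0.333770
e^{−rT} = 0.867474
N(d₁) = 0.694279,  N(d₂) = 0.630724
V = S·N(d₁) − K·e^{−rT}·N(d₂) = 156.775222 − 132.352266 = 24.422956 (matching the quote); vega is positive throughout, so no other σ reproduces this price

sigma = 0.1303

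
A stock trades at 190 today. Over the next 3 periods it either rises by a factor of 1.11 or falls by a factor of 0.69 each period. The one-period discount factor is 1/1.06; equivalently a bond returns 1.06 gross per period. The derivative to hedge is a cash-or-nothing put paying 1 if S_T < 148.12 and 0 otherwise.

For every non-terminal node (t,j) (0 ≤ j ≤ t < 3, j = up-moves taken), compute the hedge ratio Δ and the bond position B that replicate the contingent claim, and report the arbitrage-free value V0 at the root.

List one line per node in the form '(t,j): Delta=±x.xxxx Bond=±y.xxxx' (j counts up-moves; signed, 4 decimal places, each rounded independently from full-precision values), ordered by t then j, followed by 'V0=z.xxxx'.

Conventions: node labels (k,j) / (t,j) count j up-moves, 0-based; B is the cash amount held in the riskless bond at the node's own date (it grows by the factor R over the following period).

Since d<R<u, set p* = (R−d)/(u−d) = 0.8810; price each node as the discounted p*-expectation of its children.
Expiry values: V(3,0)=1.0000, V(3,1)=1.0000, V(3,2)=0.0000, V(3,3)=0.0000
(2,0): S=90.4590. Δ = (V_up−V_dn)/(S_up−S_dn) = (1.0000−1.0000)/(100.4095−62.4167) = 0.0000. V = [p*·1.0000 + (1−p*)·1.0000]/1.06 = 0.9434. B = V − Δ·S = 0.9434.
(2,1): S=145.5210. Δ = (V_up−V_dn)/(S_up−S_dn) = (0.0000−1.0000)/(161.5283−100.4095) = -0.0164. V = [p*·0.0000 + (1−p*)·1.0000]/1.06 = 0.1123. B = V − Δ·S = 2.4933.
(2,2): S=234.0990. Δ = (V_up−V_dn)/(S_up−S_dn) = (0.0000−0.0000)/(259.8499−161.5283) = 0.0000. V = [p*·0.0000 + (1−p*)·0.0000]/1.06 = 0.0000. B = V − Δ·S = 0.0000.
(1,0): S=131.1000. Δ = (V_up−V_dn)/(S_up−S_dn) = (0.1123−0.9434)/(145.5210−90.4590) = -0.0151. V = [p*·0.1123 + (1−p*)·0.9434]/1.06 = 0.1993. B = V − Δ·S = 2.1781.
(1,1): S=210.9000. Δ = (V_up−V_dn)/(S_up−S_dn) = (0.0000−0.1123)/(234.0990−145.5210) = -0.0013. V = [p*·0.0000 + (1−p*)·0.1123]/1.06 = 0.0126. B = V − Δ·S = 0.2800.
(0,0): S=190.0000. Δ = (V_up−V_dn)/(S_up−S_dn) = (0.0126−0.1993)/(210.9000−131.1000) = -0.0023. V = [p*·0.0126 + (1−p*)·0.1993]/1.06 = 0.0329. B = V − Δ·S = 0.4773.
Verification: the root portfolio costs Δ(0,0)·S0 + B(0,0) = 0.0329, matching V0.

(0,0): Delta=-0.0023 Bond=0.4773
(1,0): Delta=-0.0151 Bond=2.1781
(1,1): Delta=-0.0013 Bond=0.2800
(2,0): Delta=0.0000 Bond=0.9434
(2,1): Delta=-0.0164 Bond=2.4933
(2,2): Delta=0.0000 Bond=0.0000
V0=0.0329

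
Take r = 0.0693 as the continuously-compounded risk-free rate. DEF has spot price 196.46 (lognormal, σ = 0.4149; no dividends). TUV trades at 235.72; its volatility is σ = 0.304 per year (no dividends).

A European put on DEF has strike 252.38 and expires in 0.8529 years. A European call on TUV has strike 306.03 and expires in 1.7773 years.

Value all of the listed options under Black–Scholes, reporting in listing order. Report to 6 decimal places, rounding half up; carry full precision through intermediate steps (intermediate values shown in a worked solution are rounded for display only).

price(DEF put K=252.38) = 57.681696
price(TUV call K=306.03) = 25.521016

[DEF put K=252.38]
σ√T = 0.4149·√0.8529 = 0.383171
d₁ = (ln(S/K) + (r+σ²/2)T) / (σ√T) = (ln(196.46/252.38) + (0.0693+0.4149²/2)·0.8529) / 0.383171 = (-0.250477 + 0.132516) / 0.383171 = -0.307855
d₂ = d₁ − σ√T = -0.307855 − 0.383171 = -0.691026
e^{−rT} = 0.942607
N(−d₁) = 0.620904,  N(−d₂) = 0.755225
price = K·e^{−rT}·N(−d₂) − S·N(−d₁) = 179.664438 − 121.982742 = 57.681696
[TUV call K=306.03]
σ√T = 0.304·√1.7773 = 0.405279
d₁ = (ln(S/K) + (r+σ²/2)T) / (σ√T) = (ln(235.72/306.03) + (0.0693+0.304²/2)·1.7773) / 0.405279 = (-0.261038 + 0.205292) / 0.405279 = -0.137550
d₂ = d₁ − σ√T = -0.137550 − 0.405279 = -0.542829
e^{−rT} = 0.884116
N(d₁) = 0.445298,  N(d₂) = 0.293624
price = S·N(d₁) − K·e^{−rT}·N(d₂) = 104.965653 − 79.444637 = 25.521016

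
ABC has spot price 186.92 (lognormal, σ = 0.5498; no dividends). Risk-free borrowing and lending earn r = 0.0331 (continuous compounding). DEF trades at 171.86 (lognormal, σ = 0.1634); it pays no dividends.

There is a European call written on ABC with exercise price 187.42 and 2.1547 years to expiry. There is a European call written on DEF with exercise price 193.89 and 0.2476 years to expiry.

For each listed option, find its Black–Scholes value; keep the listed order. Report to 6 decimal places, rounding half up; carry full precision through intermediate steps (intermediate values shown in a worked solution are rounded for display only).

[ABC call K=187.42]
σ√T = 0.5498·√2.1547 = 0.807046
d₁ = (ln(S/K) + (r+σ²/2)T) / (σ√T) = (ln(186.92/187.42) + (0.0331+0.5498²/2)·2.1547) / 0.807046 = (-0.002671 + 0.396982) / 0.807046 = 0.488585
d₂ = d₁ − σ√T = 0.488585 − 0.807046 = -0.318461
e^{−rT} = 0.931163
N(d₁) = 0.687432,  N(d₂) = 0.375068
price = S·N(d₁) − K·e^{−rT}·N(d₂) = 128.494847 − 65.456323 = 63.038523
[DEF call K=193.89]
σ√T = 0.1634·√0.2476 = 0.081307
d₁ = (ln(S/K) + (r+σ²/2)T) / (σ√T) = (ln(171.86/193.89) + (0.0331+0.1634²/2)·0.2476) / 0.081307 = (-0.120611 + 0.011501) / 0.081307 = -1.341951
d₂ = d₁ − σ√T = -1.341951 − 0.081307 = -1.423257
e^{−rT} = 0.991838
N(d₁) = 0.089806,  N(d₂) = 0.077331
price = S·N(d₁) − K·e^{−rT}·N(d₂) = 15.434062 − 14.871284 = 0.562778

price(ABC call K=187.42) = 63.038523
price(DEF call K=193.89) = 0.562778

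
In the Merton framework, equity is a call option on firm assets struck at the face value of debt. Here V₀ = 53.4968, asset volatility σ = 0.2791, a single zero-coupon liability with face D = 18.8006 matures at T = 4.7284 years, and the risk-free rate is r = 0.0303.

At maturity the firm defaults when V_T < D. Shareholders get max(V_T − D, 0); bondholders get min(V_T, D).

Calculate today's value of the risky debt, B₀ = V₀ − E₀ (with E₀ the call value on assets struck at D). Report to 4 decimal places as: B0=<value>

Work the structural quantities from V₀ = 53.4968 against face 18.8006:
d₁ = [ln(V₀/D) + (r + σ²/2)T] / (σ√T)
   = [ln(53.4968/18.8006) + (0.0303 + 0.5·0.2791²)·4.7284] / (0.2791·√4.7284)
   = [1.045733 + 0.327434] / 0.606900 = 2.262593
d₂ = d₁ − σ√T = 2.262593 − 0.606900 = 1.655694
N(d₁) = 0.988170,  N(d₂) = 0.951108,  e^(−rT) = 0.866520
E₀ = V₀·N(d₁) − D·e^(−rT)·N(d₂)
   = 53.4968·0.988170 − 18.8006·0.866520·0.951108 = 37.369326
B₀ = V₀ − E₀ = 53.4968 − 37.369326 = 16.127474

B0=16.1275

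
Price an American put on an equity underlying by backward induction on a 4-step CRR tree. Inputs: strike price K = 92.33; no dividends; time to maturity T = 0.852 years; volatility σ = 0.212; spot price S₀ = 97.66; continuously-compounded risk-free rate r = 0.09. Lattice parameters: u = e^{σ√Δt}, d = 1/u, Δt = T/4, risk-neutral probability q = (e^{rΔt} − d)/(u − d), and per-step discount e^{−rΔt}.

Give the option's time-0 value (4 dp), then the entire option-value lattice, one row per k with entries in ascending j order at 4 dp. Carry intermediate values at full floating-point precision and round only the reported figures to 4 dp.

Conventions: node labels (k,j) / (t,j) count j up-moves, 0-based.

Δt=0.21300  u=1.10279  d=0.90679  q=0.57431  discount=0.98101
step 4 (expiry): payoffs max(K−S,0) = 26.2990 12.0269 0.0000 0.0000 0.0000
k=3: (k=3,j=0): S=72.8182, K−S=19.5118, hold=17.7587 ⇒ V=19.5118 exercise | (k=3,j=1): S=88.5573, K−S=3.7727, hold=5.0225 ⇒ V=5.0225 continue | (k=3,j=2): S=107.6983, K−S=0.0000, hold=0.0000 ⇒ V=0.0000 continue | (k=3,j=3): S=130.9765, K−S=0.0000, hold=0.0000 ⇒ V=0.0000 continue
k=2: (k=2,j=0): S=80.3031, K−S=12.0269, hold=10.9780 ⇒ V=12.0269 exercise | (k=2,j=1): S=97.6600, K−S=0.0000, hold=2.0974 ⇒ V=2.0974 continue | (k=2,j=2): S=118.7685, K−S=0.0000, hold=0.0000 ⇒ V=0.0000 continue
k=1: (k=1,j=0): S=88.5573, K−S=3.7727, hold=6.2042 ⇒ V=6.2042 continue | (k=1,j=1): S=107.6983, K−S=0.0000, hold=0.8759 ⇒ V=0.8759 continue
k=0: (k=0,j=0): S=97.6600, K−S=0.0000, hold=3.0844 ⇒ V=3.0844 continue

price = 3.0844
tree:
3.0844
6.2042 0.8759
12.0269 2.0974 0.0000
19.5118 5.0225 0.0000 0.0000
26.2990 12.0269 0.0000 0.0000 0.0000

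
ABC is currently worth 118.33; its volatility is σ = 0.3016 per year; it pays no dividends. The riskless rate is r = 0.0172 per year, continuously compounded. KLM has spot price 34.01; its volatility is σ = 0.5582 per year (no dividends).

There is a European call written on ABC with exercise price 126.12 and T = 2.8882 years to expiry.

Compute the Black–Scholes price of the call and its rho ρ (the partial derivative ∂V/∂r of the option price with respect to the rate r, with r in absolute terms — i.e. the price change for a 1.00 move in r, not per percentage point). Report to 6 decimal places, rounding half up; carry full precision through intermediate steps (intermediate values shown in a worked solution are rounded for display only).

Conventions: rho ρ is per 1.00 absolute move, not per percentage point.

price = 23.273747
ρ = 134.587791

σ√T = 0.3016·√2.8882 = 0.512560
d₁ = (ln(S/K) + (r+σ²/2)T) / (σ√T) = (ln(118.33/126.12) + (0.0172+0.3016²/2)·2.8882) / 0.512560 = (-0.063757 + 0.181036) / 0.512560 = 0.228811
d₂ = d₁ − σ√T = 0.228811 − 0.512560 = -0.283749
e^{−rT} = 0.951537
N(d₁) = 0.590492,  N(d₂) = 0.388301
Call price V = S·N(d₁) − K·e^{−rT}·N(d₂) = 69.872941 − 46.599194 = 23.273747
ρ = K·T·e^{−rT}·N(d₂) = 134.587791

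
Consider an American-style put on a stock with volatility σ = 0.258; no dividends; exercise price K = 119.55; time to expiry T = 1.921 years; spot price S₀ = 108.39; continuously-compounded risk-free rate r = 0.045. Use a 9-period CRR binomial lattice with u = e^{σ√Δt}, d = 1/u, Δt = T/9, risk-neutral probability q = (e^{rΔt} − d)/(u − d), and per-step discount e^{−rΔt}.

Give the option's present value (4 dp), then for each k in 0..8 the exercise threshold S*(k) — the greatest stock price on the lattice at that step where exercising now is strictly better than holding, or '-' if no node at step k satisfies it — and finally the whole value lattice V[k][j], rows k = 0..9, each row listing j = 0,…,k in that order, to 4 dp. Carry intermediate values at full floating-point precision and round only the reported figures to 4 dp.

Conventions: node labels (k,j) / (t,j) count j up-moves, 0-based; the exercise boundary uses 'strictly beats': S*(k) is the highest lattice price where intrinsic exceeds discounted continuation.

Δt=0.21344  u=1.12659  d=0.88763  q=0.51063  discount=0.99044
step 9 (expiry): payoffs max(K−S,0) = 82.4740 72.4928 59.8247 43.7463 23.3394 0.0000 0.0000 0.0000 0.0000 0.0000
step 8: (k=8,j=0): S=41.7695, K−S=77.7805, hold=76.6377 ⇒ V=77.7805 exercise | (k=8,j=1): S=53.0142, K−S=66.5358, hold=65.3931 ⇒ V=66.5358 exercise | (k=8,j=2): S=67.2859, K−S=52.2641, hold=51.1213 ⇒ V=52.2641 exercise | (k=8,j=3): S=85.3998, K−S=34.1502, hold=33.0074 ⇒ V=34.1502 exercise | (k=8,j=4): S=108.3900, K−S=11.1600, hold=11.3125 ⇒ V=11.3125 continue | (k=8,j=5): S=137.5693, K−S=0.0000, hold=0.0000 ⇒ V=0.0000 continue | (k=8,j=6): S=174.6040, K−S=0.0000, hold=0.0000 ⇒ V=0.0000 continue | (k=8,j=7): S=221.6086, K−S=0.0000, hold=0.0000 ⇒ V=0.0000 continue | (k=8,j=8): S=281.2671, K−S=0.0000, hold=0.0000 ⇒ V=0.0000 continue  boundary S*=85.3998
step 7: (k=7,j=0): S=47.0572, K−S=72.4928, hold=71.3501 ⇒ V=72.4928 exercise | (k=7,j=1): S=59.7253, K−S=59.8247, hold=58.6819 ⇒ V=59.8247 exercise | (k=7,j=2): S=75.8037, K−S=43.7463, hold=42.6035 ⇒ V=43.7463 exercise | (k=7,j=3): S=96.2106, K−S=23.3394, hold=22.2737 ⇒ V=23.3394 exercise | (k=7,j=4): S=122.1112, K−S=0.0000, hold=5.4831 ⇒ V=5.4831 continue | (k=7,j=5): S=154.9844, K−S=0.0000, hold=0.0000 ⇒ V=0.0000 continue | (k=7,j=6): S=196.7072, K−S=0.0000, hold=0.0000 ⇒ V=0.0000 continue | (k=7,j=7): S=249.6622, K−S=0.0000, hold=0.0000 ⇒ V=0.0000 continue  boundary S*=96.2106
step 6: (k=6,j=0): S=53.0142, K−S=66.5358, hold=65.3931 ⇒ V=66.5358 exercise | (k=6,j=1): S=67.2859, K−S=52.2641, hold=51.1213 ⇒ V=52.2641 exercise | (k=6,j=2): S=85.3998, K−S=34.1502, hold=33.0074 ⇒ V=34.1502 exercise | (k=6,j=3): S=108.3900, K−S=11.1600, hold=14.0856 ⇒ V=14.0856 continue | (k=6,j=4): S=137.5693, K−S=0.0000, hold=2.6577 ⇒ V=2.6577 continue | (k=6,j=5): S=174.6040, K−S=0.0000, hold=0.0000 ⇒ V=0.0000 continue | (k=6,j=6): S=221.6086, K−S=0.0000, hold=0.0000 ⇒ V=0.0000 continue  boundary S*=85.3998
step 5: (k=5,j=0): S=59.7253, K−S=59.8247, hold=58.6819 ⇒ V=59.8247 exercise | (k=5,j=1): S=75.8037, K−S=43.7463, hold=42.6035 ⇒ V=43.7463 exercise | (k=5,j=2): S=96.2106, K−S=23.3394, hold=23.6762 ⇒ V=23.6762 continue | (k=5,j=3): S=122.1112, K−S=0.0000, hold=8.1713 ⇒ V=8.1713 continue | (k=5,j=4): S=154.9844, K−S=0.0000, hold=1.2882 ⇒ V=1.2882 continue | (k=5,j=5): S=196.7072, K−S=0.0000, hold=0.0000 ⇒ V=0.0000 continue  boundary S*=75.8037
step 4: (k=4,j=0): S=67.2859, K−S=52.2641, hold=51.1213 ⇒ V=52.2641 exercise | (k=4,j=1): S=85.3998, K−S=34.1502, hold=33.1778 ⇒ V=34.1502 exercise | (k=4,j=2): S=108.3900, K−S=11.1600, hold=15.6084 ⇒ V=15.6084 continue | (k=4,j=3): S=137.5693, K−S=0.0000, hold=4.6121 ⇒ V=4.6121 continue | (k=4,j=4): S=174.6040, K−S=0.0000, hold=0.6244 ⇒ V=0.6244 continue  boundary S*=85.3998
step 3: (k=3,j=0): S=75.8037, K−S=43.7463, hold=42.6035 ⇒ V=43.7463 exercise | (k=3,j=1): S=96.2106, K−S=23.3394, hold=24.4463 ⇒ V=24.4463 continue | (k=3,j=2): S=122.1112, K−S=0.0000, hold=9.8979 ⇒ V=9.8979 continue | (k=3,j=3): S=154.9844, K−S=0.0000, hold=2.5512 ⇒ V=2.5512 continue  boundary S*=75.8037
step 2: (k=2,j=0): S=85.3998, K−S=34.1502, hold=33.5673 ⇒ V=34.1502 exercise | (k=2,j=1): S=108.3900, K−S=11.1600, hold=16.8549 ⇒ V=16.8549 continue | (k=2,j=2): S=137.5693, K−S=0.0000, hold=6.0877 ⇒ V=6.0877 continue  boundary S*=85.3998
step 1: (k=1,j=0): S=96.2106, K−S=23.3394, hold=25.0767 ⇒ V=25.0767 continue | (k=1,j=1): S=122.1112, K−S=0.0000, hold=11.2483 ⇒ V=11.2483 continue  boundary S*=-
step 0: (k=0,j=0): S=108.3900, K−S=11.1600, hold=17.8434 ⇒ V=17.8434 continue  boundary S*=-

price = 17.8434
boundary = - - 85.3998 75.8037 85.3998 75.8037 85.3998 96.2106 85.3998
tree:
17.8434
25.0767 11.2483
34.1502 16.8549 6.0877
43.7463 24.4463 9.8979 2.5512
52.2641 34.1502 15.6084 4.6121 0.6244
59.8247 43.7463 23.6762 8.1713 1.2882 0.0000
66.5358 52.2641 34.1502 14.0856 2.6577 0.0000 0.0000
72.4928 59.8247 43.7463 23.3394 5.4831 0.0000 0.0000 0.0000
77.7805 66.5358 52.2641 34.1502 11.3125 0.0000 0.0000 0.0000 0.0000
82.4740 72.4928 59.8247 43.7463 23.3394 0.0000 0.0000 0.0000 0.0000 0.0000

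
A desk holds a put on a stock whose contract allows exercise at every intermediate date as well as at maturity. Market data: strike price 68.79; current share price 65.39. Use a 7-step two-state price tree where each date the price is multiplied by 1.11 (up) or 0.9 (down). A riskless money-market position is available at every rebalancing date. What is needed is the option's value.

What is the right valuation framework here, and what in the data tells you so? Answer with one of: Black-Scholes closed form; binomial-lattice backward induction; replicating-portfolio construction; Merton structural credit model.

framework: binomial-lattice backward induction

Key observation: the put (strike 68.79 on spot 65.39) is American-style on a 7-step discrete price model, so the early-exercise decision at every node requires stepwise backward valuation — a closed form cannot price the exercise right.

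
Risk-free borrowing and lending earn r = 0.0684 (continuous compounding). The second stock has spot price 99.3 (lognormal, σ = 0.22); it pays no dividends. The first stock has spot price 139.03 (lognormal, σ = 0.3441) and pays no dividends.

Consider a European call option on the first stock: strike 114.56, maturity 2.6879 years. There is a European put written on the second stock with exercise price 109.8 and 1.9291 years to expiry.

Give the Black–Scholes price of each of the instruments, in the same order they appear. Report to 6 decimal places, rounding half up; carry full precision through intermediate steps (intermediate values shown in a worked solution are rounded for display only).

[the first stock call K=114.56]
σ√T = 0.3441·√2.6879 = 0.564146
d₁ = (ln(S/K) + (r+σ²/2)T) / (σ√T) = (ln(139.03/114.56) + (0.0684+0.3441²/2)·2.6879) / 0.564146 = (0.193591 + 0.342983) / 0.564146 = 0.951126
d₂ = d₁ − σ√T = 0.951126 − 0.564146 = 0.386980
e^{−rT} = 0.832059
N(d₁) = 0.829230,  N(d₂) = 0.650615
price = S·N(d₁) − K·e^{−rT}·N(d₂) = 115.287816 − 62.016999 = 53.270816
[the second stock put K=109.8]
σ√T = 0.22·√1.9291 = 0.305562
d₁ = (ln(S/K) + (r+σ²/2)T) / (σ√T) = (ln(99.3/109.8) + (0.0684+0.22²/2)·1.9291) / 0.305562 = (-0.100515 + 0.178635) / 0.305562 = 0.255659
d₂ = d₁ − σ√T = 0.255659 − 0.305562 = -0.049904
e^{−rT} = 0.876384
N(−d₁) = 0.399107,  N(−d₂) = 0.519900
price = K·e^{−rT}·N(−d₂) − S·N(−d₁) = 50.028469 − 39.631345 = 10.397124

price(the first stock call K=114.56) = 53.270816
price(the second stock put K=109.8) = 10.397124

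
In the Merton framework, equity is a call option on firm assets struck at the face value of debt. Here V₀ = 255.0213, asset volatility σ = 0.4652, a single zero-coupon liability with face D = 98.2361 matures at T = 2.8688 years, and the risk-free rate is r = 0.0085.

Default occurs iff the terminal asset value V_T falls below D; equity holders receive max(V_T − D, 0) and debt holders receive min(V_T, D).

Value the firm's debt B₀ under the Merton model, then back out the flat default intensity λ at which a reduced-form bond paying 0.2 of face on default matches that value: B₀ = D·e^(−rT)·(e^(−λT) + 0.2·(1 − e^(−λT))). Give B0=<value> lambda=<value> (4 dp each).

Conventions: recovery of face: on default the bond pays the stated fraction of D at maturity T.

B0=89.8538 lambda=0.0285

Equity is a call on the firm's assets struck at D = 98.2361:
d₁ = [ln(V₀/D) + (r + σ²/2)T] / (σ√T)
   = [ln(255.0213/98.2361) + (0.0085 + 0.5·0.4652²)·2.8688] / (0.4652·√2.8688)
   = [0.953973 + 0.334805] / 0.787934 = 1.635642
d₂ = d₁ − σ√T = 1.635642 − 0.787934 = 0.847708
N(d₁) = 0.949043,  N(d₂) = 0.801700,  e^(−rT) = 0.975910
E₀ = V₀·N(d₁) − D·e^(−rT)·N(d₂)
   = 255.0213·0.949043 − 98.2361·0.975910·0.801700 = 165.167480
B₀ = V₀ − E₀ = 255.0213 − 165.167480 = 89.853820
e^(−λT) = (B₀·e^(rT)/D − 0.2)/(1 − 0.2) = (89.8538·1.024685/98.2361 − 0.2)/0.8 = 0.92156269
λ = −ln(0.92156269)/2.8688 = 0.028473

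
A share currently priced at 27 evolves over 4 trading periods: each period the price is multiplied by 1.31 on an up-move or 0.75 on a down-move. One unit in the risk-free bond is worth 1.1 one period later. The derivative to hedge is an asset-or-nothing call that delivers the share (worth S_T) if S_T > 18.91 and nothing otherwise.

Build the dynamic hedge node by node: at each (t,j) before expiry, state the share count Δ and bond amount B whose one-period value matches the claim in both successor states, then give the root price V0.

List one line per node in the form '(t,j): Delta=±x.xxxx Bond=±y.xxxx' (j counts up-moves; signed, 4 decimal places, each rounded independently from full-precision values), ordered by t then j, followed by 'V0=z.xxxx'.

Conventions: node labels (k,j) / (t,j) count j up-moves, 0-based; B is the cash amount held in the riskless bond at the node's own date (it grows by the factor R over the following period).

Risk-neutral probability p* = (R−d)/(u−d) = (1.1−0.75)/(1.31−0.75) = 0.6250.
Expiry values: V(4,0)=0.0000, V(4,1)=0.0000, V(4,2)=26.0633, V(4,3)=45.5238, V(4,4)=79.5150
Node (3,0) S=11.3906: V=(p*·0.0000+(1−p*)·0.0000)/1.1=0.0000; Δ=(0.0000−0.0000)/(14.9217−8.5430)=0.0000; B=V−Δ·S=0.0000
Node (3,1) S=19.8956: V=(p*·26.0633+(1−p*)·0.0000)/1.1=14.8087; Δ=(26.0633−0.0000)/(26.0633−14.9217)=2.3393; B=V−Δ·S=-31.7329
Node (3,2) S=34.7510: V=(p*·45.5238+(1−p*)·26.0633)/1.1=34.7510; Δ=(45.5238−26.0633)/(45.5238−26.0633)=1.0000; B=V−Δ·S=0.0000
Node (3,3) S=60.6985: V=(p*·79.5150+(1−p*)·45.5238)/1.1=60.6985; Δ=(79.5150−45.5238)/(79.5150−45.5238)=1.0000; B=V−Δ·S=0.0000
Node (2,0) S=15.1875: V=(p*·14.8087+(1−p*)·0.0000)/1.1=8.4140; Δ=(14.8087−0.0000)/(19.8956−11.3906)=1.7412; B=V−Δ·S=-18.0300
Node (2,1) S=26.5275: V=(p*·34.7510+(1−p*)·14.8087)/1.1=24.7933; Δ=(34.7510−14.8087)/(34.7510−19.8956)=1.3424; B=V−Δ·S=-10.8180
Node (2,2) S=46.3347: V=(p*·60.6985+(1−p*)·34.7510)/1.1=46.3347; Δ=(60.6985−34.7510)/(60.6985−34.7510)=1.0000; B=V−Δ·S=0.0000
Node (1,0) S=20.2500: V=(p*·24.7933+(1−p*)·8.4140)/1.1=16.9555; Δ=(24.7933−8.4140)/(26.5275−15.1875)=1.4444; B=V−Δ·S=-12.2932
Node (1,1) S=35.3700: V=(p*·46.3347+(1−p*)·24.7933)/1.1=34.7788; Δ=(46.3347−24.7933)/(46.3347−26.5275)=1.0876; B=V−Δ·S=-3.6880
Node (0,0) S=27.0000: V=(p*·34.7788+(1−p*)·16.9555)/1.1=25.5410; Δ=(34.7788−16.9555)/(35.3700−20.2500)=1.1788; B=V−Δ·S=-6.2863
Sanity check at the root: Δ(0,0)·S0 + B(0,0) reproduces V0 = 25.5410.

(0,0): Delta=1.1788 Bond=-6.2863
(1,0): Delta=1.4444 Bond=-12.2932
(1,1): Delta=1.0876 Bond=-3.6880
(2,0): Delta=1.7412 Bond=-18.0300
(2,1): Delta=1.3424 Bond=-10.8180
(2,2): Delta=1.0000 Bond=0.0000
(3,0): Delta=0.0000 Bond=0.0000
(3,1): Delta=2.3393 Bond=-31.7329
(3,2): Delta=1.0000 Bond=0.0000
(3,3): Delta=1.0000 Bond=0.0000
V0=25.5410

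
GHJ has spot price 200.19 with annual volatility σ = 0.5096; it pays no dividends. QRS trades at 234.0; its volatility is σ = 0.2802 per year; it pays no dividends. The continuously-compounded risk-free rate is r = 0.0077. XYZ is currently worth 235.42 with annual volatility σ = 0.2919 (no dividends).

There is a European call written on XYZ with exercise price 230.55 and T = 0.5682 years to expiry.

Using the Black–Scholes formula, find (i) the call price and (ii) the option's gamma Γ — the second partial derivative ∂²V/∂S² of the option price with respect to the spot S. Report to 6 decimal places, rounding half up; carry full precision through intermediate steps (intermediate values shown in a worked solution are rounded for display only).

σ√T = 0.2919·√0.5682 = 0.220031
d₁ = (ln(S/K) + (r+σ²/2)T) / (σ√T) = (ln(235.42/230.55) + (0.0077+0.2919²/2)·0.5682) / 0.220031 = (0.020903 + 0.028582) / 0.220031 = 0.224902
d₂ = d₁ − σ√T = 0.224902 − 0.220031 = 0.004870
e^{−rT} = 0.995634
N(d₁) = 0.588972,  N(d₂) = 0.501943
Call price V = S·N(d₁) − K·e^{−rT}·N(d₂) = 138.655821 − 115.217752 = 23.438069
φ(d₁) = (1/√(2π))·e^{−d₁²/2} = 0.388979
Γ = φ(d₁) / (S·σ·√T) = 0.007509

price = 23.438069
Γ = 0.007509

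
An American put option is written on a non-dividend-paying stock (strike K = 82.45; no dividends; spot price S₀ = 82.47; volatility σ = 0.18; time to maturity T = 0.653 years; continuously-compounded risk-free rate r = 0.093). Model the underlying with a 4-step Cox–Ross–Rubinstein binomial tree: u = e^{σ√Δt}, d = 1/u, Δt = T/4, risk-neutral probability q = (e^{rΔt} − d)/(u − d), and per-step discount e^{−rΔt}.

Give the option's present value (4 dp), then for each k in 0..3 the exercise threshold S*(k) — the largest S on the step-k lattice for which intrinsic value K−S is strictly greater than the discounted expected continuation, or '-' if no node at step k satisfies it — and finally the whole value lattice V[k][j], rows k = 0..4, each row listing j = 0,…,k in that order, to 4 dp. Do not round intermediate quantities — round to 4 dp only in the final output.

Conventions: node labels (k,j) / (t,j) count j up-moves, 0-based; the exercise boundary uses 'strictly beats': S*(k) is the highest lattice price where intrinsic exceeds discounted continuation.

price = 2.9481
boundary = - - 71.3059 76.6851
tree:
2.9481
5.8901 0.9543
11.1441 2.3456 0.0000
16.1459 5.7649 0.0000 0.0000
20.7969 11.1441 0.0000 0.0000 0.0000

Δt=0.16325  u=1.07544  d=0.92985  q=0.58691  discount=0.98493
step 4 (expiry): payoffs max(K−S,0) = 20.7969 11.1441 0.0000 0.0000 0.0000
step 3: (k=3,j=0): S=66.3041, K−S=16.1459, hold=14.9036 ⇒ V=16.1459 exercise | (k=3,j=1): S=76.6851, K−S=5.7649, hold=4.5342 ⇒ V=5.7649 exercise | (k=3,j=2): S=88.6913, K−S=0.0000, hold=0.0000 ⇒ V=0.0000 continue | (k=3,j=3): S=102.5774, K−S=0.0000, hold=0.0000 ⇒ V=0.0000 continue  boundary S*=76.6851
step 2: (k=2,j=0): S=71.3059, K−S=11.1441, hold=9.9018 ⇒ V=11.1441 exercise | (k=2,j=1): S=82.4700, K−S=0.0000, hold=2.3456 ⇒ V=2.3456 continue | (k=2,j=2): S=95.3820, K−S=0.0000, hold=0.0000 ⇒ V=0.0000 continue  boundary S*=71.3059
step 1: (k=1,j=0): S=76.6851, K−S=5.7649, hold=5.8901 ⇒ V=5.8901 continue | (k=1,j=1): S=88.6913, K−S=0.0000, hold=0.9543 ⇒ V=0.9543 continue  boundary S*=-
step 0: (k=0,j=0): S=82.4700, K−S=0.0000, hold=2.9481 ⇒ V=2.9481 continue  boundary S*=-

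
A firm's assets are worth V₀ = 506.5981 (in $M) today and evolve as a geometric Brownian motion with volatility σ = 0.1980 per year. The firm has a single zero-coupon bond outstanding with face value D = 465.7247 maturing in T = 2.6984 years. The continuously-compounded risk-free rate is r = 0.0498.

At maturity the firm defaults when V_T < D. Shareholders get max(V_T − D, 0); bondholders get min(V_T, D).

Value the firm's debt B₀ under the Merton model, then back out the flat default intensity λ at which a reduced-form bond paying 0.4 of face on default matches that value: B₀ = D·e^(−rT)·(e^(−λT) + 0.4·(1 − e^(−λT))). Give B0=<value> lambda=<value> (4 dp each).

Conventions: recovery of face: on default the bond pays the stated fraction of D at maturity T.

B0=385.1936 lambda=0.0349

Equity is a call on the firm's assets struck at D = 465.7247:
d₁ = [ln(V₀/D) + (r + σ²/2)T] / (σ√T)
   = [ln(506.5981/465.7247) + (0.0498 + 0.5·0.1980²)·2.6984] / (0.1980·√2.6984)
   = [0.084123 + 0.187274] / 0.325251 = 0.834426
d₂ = d₁ − σ√T = 0.834426 − 0.325251 = 0.509175
N(d₁) = 0.797979,  N(d₂) = 0.694685,  e^(−rT) = 0.874258
E₀ = V₀·N(d₁) − D·e^(−rT)·N(d₂)
   = 506.5981·0.797979 − 465.7247·0.874258·0.694685 = 121.404540
B₀ = V₀ − E₀ = 506.5981 − 121.404540 = 385.193560
e^(−λT) = (B₀·e^(rT)/D − 0.4)/(1 − 0.4) = (385.1936·1.143828/465.7247 − 0.4)/0.6 = 0.91007002
λ = −ln(0.91007002)/2.6984 = 0.034922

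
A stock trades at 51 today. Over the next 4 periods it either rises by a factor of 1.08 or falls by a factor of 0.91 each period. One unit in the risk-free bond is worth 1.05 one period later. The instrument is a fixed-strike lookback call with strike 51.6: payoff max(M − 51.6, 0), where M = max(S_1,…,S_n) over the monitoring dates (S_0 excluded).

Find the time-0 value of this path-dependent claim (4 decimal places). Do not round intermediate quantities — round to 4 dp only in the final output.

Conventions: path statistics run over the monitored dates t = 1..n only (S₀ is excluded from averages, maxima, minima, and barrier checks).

price = 9.8228

Risk-neutral up-probability p* = (R−d)/(u−d) = (1.05−0.91)/(1.08−0.91) = 0.8235; the claim prices as the p*-weighted sum of path payoffs discounted by R^4.
Enumerate all 2^4 = 16 price paths (U = up ×1.08, D = down ×0.91); each path with k up-moves has probability p*^k·(1−p*)^(4−k).
DDDD: M=46.4100, payoff=0.0000, prob=0.000970
UDDD: M=55.0800, payoff=3.4800, prob=0.004526
DUDD: M=50.1228, payoff=0.0000, prob=0.004526
UUDD: M=59.4864, payoff=7.8864, prob=0.021120
DDUD: M=46.4100, payoff=0.0000, prob=0.004526
UDUD: M=55.0800, payoff=3.4800, prob=0.021120
DUUD: M=54.1326, payoff=2.5326, prob=0.021120
UUUD: M=64.2453, payoff=12.6453, prob=0.098562
DDDU: M=46.4100, payoff=0.0000, prob=0.004526
UDDU: M=55.0800, payoff=3.4800, prob=0.021120
DUDU: M=50.1228, payoff=0.0000, prob=0.021120
UUDU: M=59.4864, payoff=7.8864, prob=0.098562
DDUU: M=49.2607, payoff=0.0000, prob=0.021120
UDUU: M=58.4632, payoff=6.8632, prob=0.098562
DUUU: M=58.4632, payoff=6.8632, prob=0.098562
UUUU: M=69.3849, payoff=17.7849, prob=0.459956
Price = Σ prob·payoff / R^4 = 11.939650 / 1.215506 = 9.8228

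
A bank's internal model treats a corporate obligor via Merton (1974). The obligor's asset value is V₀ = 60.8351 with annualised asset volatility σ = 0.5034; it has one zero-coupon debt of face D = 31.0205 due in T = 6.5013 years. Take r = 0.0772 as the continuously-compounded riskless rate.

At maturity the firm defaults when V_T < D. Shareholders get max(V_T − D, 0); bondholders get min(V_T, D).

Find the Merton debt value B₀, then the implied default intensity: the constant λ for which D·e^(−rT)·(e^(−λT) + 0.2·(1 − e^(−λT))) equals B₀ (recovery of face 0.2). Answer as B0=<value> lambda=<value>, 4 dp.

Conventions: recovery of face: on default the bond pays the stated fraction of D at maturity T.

B0=15.0470 lambda=0.0439

With assets at 60.8351 and a single debt payment of 31.0205 at 6.5013 years:
d₁ = [ln(V₀/D) + (r + σ²/2)T] / (σ√T)
   = [ln(60.8351/31.0205) + (0.0772 + 0.5·0.5034²)·6.5013] / (0.5034·√6.5013)
   = [0.673519 + 1.325653] / 1.283552 = 1.557531
d₂ = d₁ − σ√T = 1.557531 − 1.283552 = 0.273979
N(d₁) = 0.940328,  N(d₂) = 0.607950,  e^(−rT) = 0.605379
E₀ = V₀·N(d₁) − D·e^(−rT)·N(d₂)
   = 60.8351·0.940328 − 31.0205·0.605379·0.607950 = 45.788145
B₀ = V₀ − E₀ = 60.8351 − 45.788145 = 15.046955
e^(−λT) = (B₀·e^(rT)/D − 0.2)/(1 − 0.2) = (15.0470·1.651857/31.0205 − 0.2)/0.8 = 0.75157551
λ = −ln(0.75157551)/6.5013 = 0.043927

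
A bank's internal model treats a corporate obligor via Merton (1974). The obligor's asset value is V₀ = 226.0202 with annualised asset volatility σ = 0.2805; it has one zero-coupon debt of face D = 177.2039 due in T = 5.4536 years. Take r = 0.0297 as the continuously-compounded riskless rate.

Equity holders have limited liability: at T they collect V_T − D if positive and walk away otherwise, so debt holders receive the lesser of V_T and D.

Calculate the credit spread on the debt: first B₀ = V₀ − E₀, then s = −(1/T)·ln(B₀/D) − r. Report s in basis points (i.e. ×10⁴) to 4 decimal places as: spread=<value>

Work the structural quantities from V₀ = 226.0202 against face 177.2039:
d₁ = [ln(V₀/D) + (r + σ²/2)T] / (σ√T)
   = [ln(226.0202/177.2039) + (0.0297 + 0.5·0.2805²)·5.4536] / (0.2805·√5.4536)
   = [0.243323 + 0.376517] / 0.655050 = 0.946249
d₂ = d₁ − σ√T = 0.946249 − 0.655050 = 0.291199
N(d₁) = 0.827989,  N(d₂) = 0.614550,  e^(−rT) = 0.850465
E₀ = V₀·N(d₁) − D·e^(−rT)·N(d₂)
   = 226.0202·0.827989 − 177.2039·0.850465·0.614550 = 94.526017
B₀ = V₀ − E₀ = 226.0202 − 94.526017 = 131.494183
spread = −(1/T)·ln(B₀/D) − r = −(1/5.4536)·ln(131.494183/177.2039) − 0.0297 = 0.02500486
in basis points: 0.02500486 × 10⁴ = 250.0486 bp

spread=250.0486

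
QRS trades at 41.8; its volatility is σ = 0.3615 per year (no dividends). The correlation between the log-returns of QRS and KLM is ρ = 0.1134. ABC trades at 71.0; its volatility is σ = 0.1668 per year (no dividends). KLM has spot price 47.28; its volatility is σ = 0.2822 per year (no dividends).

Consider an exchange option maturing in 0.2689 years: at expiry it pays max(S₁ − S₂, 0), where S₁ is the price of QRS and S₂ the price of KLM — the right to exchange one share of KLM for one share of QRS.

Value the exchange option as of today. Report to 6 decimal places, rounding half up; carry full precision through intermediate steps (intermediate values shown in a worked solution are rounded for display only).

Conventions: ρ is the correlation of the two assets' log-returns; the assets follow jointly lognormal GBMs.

exchange price = 1.819849

σ_eff = √(σ₁² + σ₂² − 2ρσ₁σ₂) = √(0.3615² + 0.2822² − 2·0.1134·0.3615·0.2822) = 0.432645
d₁ = (ln(S₁/S₂) + (q₂ − q₁ + σ_eff²/2)T) / (σ_eff√T) = (ln(41.8/47.28) + (0.0 − 0.0 + 0.093591)·0.2689) / 0.224351 = -0.436925
d₂ = d₁ − σ_eff√T = -0.436925 − 0.224351 = -0.661276
N(d₁) = 0.331083,  N(d₂) = 0.254218
V = S₁·e^{−q₁T}·N(d₁) − S₂·e^{−q₂T}·N(d₂) = 13.839266 − 12.019417 = 1.819849
Key observation: pricing in KLM-units makes this a unit-strike call on the ratio S₁/S₂ — the risk-free rate cancels and cannot affect the value.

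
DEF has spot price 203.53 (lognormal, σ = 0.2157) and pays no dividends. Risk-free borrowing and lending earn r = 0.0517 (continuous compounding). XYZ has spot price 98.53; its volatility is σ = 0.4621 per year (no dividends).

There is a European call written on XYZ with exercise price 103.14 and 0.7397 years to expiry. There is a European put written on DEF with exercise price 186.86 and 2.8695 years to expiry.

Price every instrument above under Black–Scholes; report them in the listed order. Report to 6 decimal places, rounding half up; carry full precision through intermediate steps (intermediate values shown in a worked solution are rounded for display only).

price(XYZ call K=103.14) = 15.210944
price(DEF put K=186.86) = 10.358103

[XYZ call K=103.14]
σ√T = 0.4621·√0.7397 = 0.397433
d₁ = (ln(S/K) + (r+σ²/2)T) / (σ√T) = (ln(98.53/103.14) + (0.0517+0.4621²/2)·0.7397) / 0.397433 = (-0.045726 + 0.117219) / 0.397433 = 0.179886
d₂ = d₁ − σ√T = 0.179886 − 0.397433 = -0.217547
e^{−rT} = 0.962480
N(d₁) = 0.571379,  N(d₂) = 0.413891
price = S·N(d₁) − K·e^{−rT}·N(d₂) = 56.297980 − 41.087036 = 15.210944
[DEF put K=186.86]
σ√T = 0.2157·√2.8695 = 0.365387
d₁ = (ln(S/K) + (r+σ²/2)T) / (σ√T) = (ln(203.53/186.86) + (0.0517+0.2157²/2)·2.8695) / 0.365387 = (0.085454 + 0.215107) / 0.365387 = 0.822582
d₂ = d₁ − σ√T = 0.822582 − 0.365387 = 0.457195
e^{−rT} = 0.862127
N(−d₁) = 0.205373,  N(−d₂) = 0.323766
price = K·e^{−rT}·N(−d₂) − S·N(−d₁) = 52.157661 − 41.799558 = 10.358103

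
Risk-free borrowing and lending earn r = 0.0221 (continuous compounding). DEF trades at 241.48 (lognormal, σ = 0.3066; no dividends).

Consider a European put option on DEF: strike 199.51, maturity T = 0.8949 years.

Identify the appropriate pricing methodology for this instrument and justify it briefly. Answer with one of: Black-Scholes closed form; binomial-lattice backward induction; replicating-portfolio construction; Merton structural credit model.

framework: Black-Scholes closed form

Key observation: everything needed for the exact continuous-time valuation of the European put on DEF (strike 199.51) is given, and no feature rules the closed form out.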